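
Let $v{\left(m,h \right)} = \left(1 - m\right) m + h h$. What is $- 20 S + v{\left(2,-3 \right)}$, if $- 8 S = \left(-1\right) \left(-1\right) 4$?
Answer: $17$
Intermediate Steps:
$v{\left(m,h \right)} = h^{2} + m \left(1 - m\right)$ ($v{\left(m,h \right)} = m \left(1 - m\right) + h^{2} = h^{2} + m \left(1 - m\right)$)
$S = - \frac{1}{2}$ ($S = - \frac{\left(-1\right) \left(-1\right) 4}{8} = - \frac{1 \cdot 4}{8} = \left(- \frac{1}{8}\right) 4 = - \frac{1}{2} \approx -0.5$)
$- 20 S + v{\left(2,-3 \right)} = \left(-20\right) \left(- \frac{1}{2}\right) + \left(2 + \left(-3\right)^{2} - 2^{2}\right) = 10 + \left(2 + 9 - 4\right) = 10 + 7 = 17$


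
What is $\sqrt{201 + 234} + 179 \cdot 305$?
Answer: $54595 + \sqrt{435} \approx 54616.0$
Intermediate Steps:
$\sqrt{201 + 234} + 179 \cdot 305 = \sqrt{435} + 54595 = 54595 + \sqrt{435}$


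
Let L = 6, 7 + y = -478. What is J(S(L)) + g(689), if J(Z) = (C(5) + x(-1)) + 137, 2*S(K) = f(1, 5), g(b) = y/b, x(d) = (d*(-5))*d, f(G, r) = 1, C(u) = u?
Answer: 93908/689 ≈ 136.30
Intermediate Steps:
y = -485 (y = -7 - 478 = -485)
x(d) = -5*d² (x(d) = (-5*d)*d = -5*d²)
g(b) = -485/b
S(K) = ½ (S(K) = (½)*1 = ½)
J(Z) = 137 (J(Z) = (5 - 5*(-1)²) + 137 = (5 - 5*1) + 137 = (5 - 5) + 137 = 0 + 137 = 137)
J(S(L)) + g(689) = 137 - 485/689 = 93908/689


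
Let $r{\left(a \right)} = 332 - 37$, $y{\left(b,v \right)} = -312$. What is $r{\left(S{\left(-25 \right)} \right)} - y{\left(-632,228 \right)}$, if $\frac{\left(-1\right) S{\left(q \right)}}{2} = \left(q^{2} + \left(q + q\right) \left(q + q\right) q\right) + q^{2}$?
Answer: $607$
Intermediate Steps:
$S{\left(q \right)} = - 8 q^{3} - 4 q^{2}$ ($S{\left(q \right)} = - 2 \left(\left(q^{2} + \left(q + q\right) \left(q + q\right) q\right) + q^{2}\right) = - 2 \left(\left(q^{2} + 2 q 2 q q\right) + q^{2}\right) = - 2 \left(\left(q^{2} + 4 q^{2} q\right) + q^{2}\right) = - 2 \left(\left(q^{2} + 4 q^{3}\right) + q^{2}\right) = - 2 \left(2 q^{2} + 4 q^{3}\right) = - 8 q^{3} - 4 q^{2}$)
$r{\left(a \right)} = 295$
$r{\left(S{\left(-25 \right)} \right)} - y{\left(-632,228 \right)} = 295 - -312 = 295 + 312 = 607$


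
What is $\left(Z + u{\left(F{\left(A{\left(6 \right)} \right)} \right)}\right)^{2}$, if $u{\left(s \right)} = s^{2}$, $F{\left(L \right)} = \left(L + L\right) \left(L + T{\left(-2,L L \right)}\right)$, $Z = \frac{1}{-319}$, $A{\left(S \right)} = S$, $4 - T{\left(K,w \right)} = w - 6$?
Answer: $\frac{337618538611201}{101761} \approx 3.3178 \cdot 10^{9}$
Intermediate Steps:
$T{\left(K,w \right)} = 10 - w$ ($T{\left(K,w \right)} = 4 - \left(w - 6\right) = 4 - \left(-6 + w\right) = 10 - w$)
$Z = - \frac{1}{319} \approx -0.0031348$
$F{\left(L \right)} = 2 L \left(10 + L - L^{2}\right)$ ($F{\left(L \right)} = \left(L + L\right) \left(L - \left(-10 + L L\right)\right) = 2 L \left(L - \left(-10 + L^{2}\right)\right) = 2 L \left(10 + L - L^{2}\right)$)
$\left(Z + u{\left(F{\left(A{\left(6 \right)} \right)} \right)}\right)^{2} = \left(- \frac{1}{319} + \left(2 \cdot 6 \left(10 + 6 - 6^{2}\right)\right)^{2}\right)^{2} = \left(- \frac{1}{319} + \left(2 \cdot 6 \left(10 + 6 - 36\right)\right)^{2}\right)^{2} = \left(- \frac{1}{319} + \left(2 \cdot 6 \left(-20\right)\right)^{2}\right)^{2} = \left(- \frac{1}{319} + \left(-240\right)^{2}\right)^{2} = \left(- \frac{1}{319} + 57600\right)^{2} = \left(\frac{18374399}{319}\right)^{2} = \frac{337618538611201}{101761}$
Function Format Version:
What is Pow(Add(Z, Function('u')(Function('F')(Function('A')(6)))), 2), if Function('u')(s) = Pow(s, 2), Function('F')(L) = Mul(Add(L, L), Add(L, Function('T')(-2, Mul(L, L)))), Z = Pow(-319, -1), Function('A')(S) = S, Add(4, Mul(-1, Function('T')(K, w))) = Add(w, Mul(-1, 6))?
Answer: Rational(337618538611201, 101761) ≈ 3.3178e+9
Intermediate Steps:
Function('T')(K, w) = Add(10, Mul(-1, w)) (Function('T')(K, w) = Add(4, Mul(-1, Add(w, Mul(-1, 6)))) = Add(4, Mul(-1, Add(w, -6))) = Add(4, Mul(-1, Add(-6, w))) = Add(4, Add(6, Mul(-1, w))) = Add(10, Mul(-1, w)))
Z = Rational(-1, 319) ≈ -0.0031348
Function('F')(L) = Mul(2, L, Add(10, L, Mul(-1, Pow(L, 2)))) (Function('F')(L) = Mul(Add(L, L), Add(L, Add(10, Mul(-1, Mul(L, L))))) = Mul(Mul(2, L), Add(L, Add(10, Mul(-1, Pow(L, 2))))) = Mul(Mul(2, L), Add(10, L, Mul(-1, Pow(L, 2)))) = Mul(2, L, Add(10, L, Mul(-1, Pow(L, 2)))))
Pow(Add(Z, Function('u')(Function('F')(Function('A')(6)))), 2) = Pow(Add(Rational(-1, 319), Pow(Mul(2, 6, Add(10, 6, Mul(-1, Pow(6, 2)))), 2)), 2) = Pow(Add(Rational(-1, 319), Pow(Mul(2, 6, Add(10, 6, Mul(-1, 36))), 2)), 2) = Pow(Add(Rational(-1, 319), Pow(Mul(2, 6, Add(10, 6, -36)), 2)), 2) = Pow(Add(Rational(-1, 319), Pow(Mul(2, 6, -20), 2)), 2) = Pow(Add(Rational(-1, 319), Pow(-240, 2)), 2) = Pow(Add(Rational(-1, 319), 57600), 2) = Pow(Rational(18374399, 319), 2) = Rational(337618538611201, 101761)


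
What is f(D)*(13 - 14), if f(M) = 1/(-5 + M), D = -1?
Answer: 1/6 ≈ 0.16667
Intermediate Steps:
f(D)*(13 - 14) = (13 - 14)/(-5 - 1) = -1/(-6) = -1/6*(-1) = 1/6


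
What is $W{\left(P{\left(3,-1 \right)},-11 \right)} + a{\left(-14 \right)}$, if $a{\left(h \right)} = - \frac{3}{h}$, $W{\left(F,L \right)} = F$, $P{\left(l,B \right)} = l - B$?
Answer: $\frac{59}{14} \approx 4.2143$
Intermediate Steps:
$W{\left(P{\left(3,-1 \right)},-11 \right)} + a{\left(-14 \right)} = \left(3 - -1\right) - \frac{3}{-14} = \left(3 + 1\right) - - \frac{3}{14} = 4 + \frac{3}{14} = \frac{59}{14}$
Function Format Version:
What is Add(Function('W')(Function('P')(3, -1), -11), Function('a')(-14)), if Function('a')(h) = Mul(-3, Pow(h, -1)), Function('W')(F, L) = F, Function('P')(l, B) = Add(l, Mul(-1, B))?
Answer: Rational(59, 14) ≈ 4.2143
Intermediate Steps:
Add(Function('W')(Function('P')(3, -1), -11), Function('a')(-14)) = Add(Add(3, Mul(-1, -1)), Mul(-3, Pow(-14, -1))) = Add(Add(3, 1), Mul(-3, Rational(-1, 14))) = Add(4, Rational(3, 14)) = Rational(59, 14)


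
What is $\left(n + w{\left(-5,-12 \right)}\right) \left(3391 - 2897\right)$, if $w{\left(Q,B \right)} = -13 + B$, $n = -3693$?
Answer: $-1836692$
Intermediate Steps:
$\left(n + w{\left(-5,-12 \right)}\right) \left(3391 - 2897\right) = \left(-3693 - 25\right) \left(3391 - 2897\right) = \left(-3693 - 25\right) 494 = \left(-3718\right) 494 = -1836692$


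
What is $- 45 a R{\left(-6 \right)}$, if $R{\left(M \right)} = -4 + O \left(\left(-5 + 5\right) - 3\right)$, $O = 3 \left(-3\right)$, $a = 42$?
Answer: $-43470$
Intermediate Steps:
$O = -9$
$R{\left(M \right)} = 23$ ($R{\left(M \right)} = -4 - 9 \left(\left(-5 + 5\right) - 3\right) = -4 - 9 \left(0 - 3\right) = -4 - -27 = -4 + 27 = 23$)
$- 45 a R{\left(-6 \right)} = \left(-45\right) 42 \cdot 23 = \left(-1890\right) 23 = -43470$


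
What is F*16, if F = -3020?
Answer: -48320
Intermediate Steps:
F*16 = -3020*16 = -48320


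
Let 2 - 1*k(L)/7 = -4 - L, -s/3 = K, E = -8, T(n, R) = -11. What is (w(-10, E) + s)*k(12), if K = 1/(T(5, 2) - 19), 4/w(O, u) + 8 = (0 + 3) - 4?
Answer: -217/5 ≈ -43.400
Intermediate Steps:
w(O, u) = -4/9 (w(O, u) = 4/(-8 + ((0 + 3) - 4)) = 4/(-8 + (3 - 4)) = 4/(-8 - 1) = 4/(-9) = 4*(-⅑) = -4/9)
K = -1/30 (K = 1/(-11 - 19) = 1/(-30) = -1/30 ≈ -0.033333)
s = ⅒ (s = -3*(-1/30) = ⅒ ≈ 0.10000)
k(L) = 42 + 7*L (k(L) = 14 - 7*(-4 - L) = 14 + (28 + 7*L) = 42 + 7*L)
(w(-10, E) + s)*k(12) = (-4/9 + ⅒)*(42 + 7*12) = -31*(42 + 84)/90 = -31/90*126 = -217/5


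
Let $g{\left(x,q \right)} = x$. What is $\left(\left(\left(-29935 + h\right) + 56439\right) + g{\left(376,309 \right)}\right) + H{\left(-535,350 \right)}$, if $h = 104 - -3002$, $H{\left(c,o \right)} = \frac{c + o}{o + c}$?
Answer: $29987$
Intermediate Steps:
$H{\left(c,o \right)} = 1$ ($H{\left(c,o \right)} = \frac{c + o}{c + o} = 1$)
$h = 3106$ ($h = 104 + 3002 = 3106$)
$\left(\left(\left(-29935 + h\right) + 56439\right) + g{\left(376,309 \right)}\right) + H{\left(-535,350 \right)} = \left(\left(\left(-29935 + 3106\right) + 56439\right) + 376\right) + 1 = \left(\left(-26829 + 56439\right) + 376\right) + 1 = \left(29610 + 376\right) + 1 = 29986 + 1 = 29987$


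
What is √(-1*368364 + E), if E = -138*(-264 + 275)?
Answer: 3*I*√41098 ≈ 608.18*I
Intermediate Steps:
E = -1518 (E = -138*11 = -1518)
√(-1*368364 + E) = √(-1*368364 - 1518) = √(-368364 - 1518) = √(-369882) = 3*I*√41098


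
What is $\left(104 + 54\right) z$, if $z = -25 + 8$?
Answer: $-2686$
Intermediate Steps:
$z = -17$
$\left(104 + 54\right) z = \left(104 + 54\right) \left(-17\right) = 158 \left(-17\right) = -2686$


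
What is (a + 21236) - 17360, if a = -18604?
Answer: -14728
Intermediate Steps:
(a + 21236) - 17360 = (-18604 + 21236) - 17360 = 2632 - 17360 = -14728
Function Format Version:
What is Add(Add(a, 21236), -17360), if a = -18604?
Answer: -14728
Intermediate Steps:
Add(Add(a, 21236), -17360) = Add(Add(-18604, 21236), -17360) = Add(2632, -17360) = -14728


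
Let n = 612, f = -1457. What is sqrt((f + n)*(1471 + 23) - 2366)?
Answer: 26*I*sqrt(1871) ≈ 1124.6*I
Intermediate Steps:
sqrt((f + n)*(1471 + 23) - 2366) = sqrt((-1457 + 612)*(1471 + 23) - 2366) = sqrt(-845*1494 - 2366) = sqrt(-1262430 - 2366) = sqrt(-1264796) = 26*I*sqrt(1871)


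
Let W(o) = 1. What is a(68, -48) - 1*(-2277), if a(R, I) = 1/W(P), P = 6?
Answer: 2278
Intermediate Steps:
a(R, I) = 1 (a(R, I) = 1/1 = 1)
a(68, -48) - 1*(-2277) = 1 - 1*(-2277) = 1 + 2277 = 2278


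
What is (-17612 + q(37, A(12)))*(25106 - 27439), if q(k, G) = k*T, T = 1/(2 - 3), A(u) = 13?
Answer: 41175117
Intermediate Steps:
T = -1 (T = 1/(-1) = -1)
q(k, G) = -k (q(k, G) = k*(-1) = -k)
(-17612 + q(37, A(12)))*(25106 - 27439) = (-17612 - 1*37)*(25106 - 27439) = (-17612 - 37)*(-2333) = -17649*(-2333) = 41175117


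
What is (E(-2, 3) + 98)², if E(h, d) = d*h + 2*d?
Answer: 9604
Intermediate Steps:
E(h, d) = 2*d + d*h
(E(-2, 3) + 98)² = (3*(2 - 2) + 98)² = (3*0 + 98)² = (0 + 98)² = 98² = 9604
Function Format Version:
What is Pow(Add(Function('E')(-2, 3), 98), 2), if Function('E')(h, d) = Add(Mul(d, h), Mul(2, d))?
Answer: 9604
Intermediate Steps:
Function('E')(h, d) = Add(Mul(2, d), Mul(d, h))
Pow(Add(Function('E')(-2, 3), 98), 2) = Pow(Add(Mul(3, Add(2, -2)), 98), 2) = Pow(Add(Mul(3, 0), 98), 2) = Pow(Add(0, 98), 2) = Pow(98, 2) = 9604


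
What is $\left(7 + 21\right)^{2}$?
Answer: $784$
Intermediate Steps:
$\left(7 + 21\right)^{2} = 28^{2} = 784$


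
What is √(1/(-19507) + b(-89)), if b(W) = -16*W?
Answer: √541864802269/19507 ≈ 37.736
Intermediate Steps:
√(1/(-19507) + b(-89)) = √(1/(-19507) - 16*(-89)) = √(-1/19507 + 1424) = √(27777967/19507) = √541864802269/19507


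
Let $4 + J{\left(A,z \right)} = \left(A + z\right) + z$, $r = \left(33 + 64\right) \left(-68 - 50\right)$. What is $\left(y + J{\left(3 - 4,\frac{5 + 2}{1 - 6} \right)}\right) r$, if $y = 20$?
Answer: $- \frac{698206}{5} \approx -1.3964 \cdot 10^{5}$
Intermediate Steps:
$r = -11446$ ($r = 97 \left(-118\right) = -11446$)
$J{\left(A,z \right)} = -4 + A + 2 z$ ($J{\left(A,z \right)} = -4 + \left(\left(A + z\right) + z\right) = -4 + \left(A + 2 z\right) = -4 + A + 2 z$)
$\left(y + J{\left(3 - 4,\frac{5 + 2}{1 - 6} \right)}\right) r = \left(20 + \left(-4 + \left(3 - 4\right) + 2 \frac{5 + 2}{1 - 6}\right)\right) \left(-11446\right) = \left(20 + \left(-4 + \left(3 - 4\right) + 2 \frac{7}{-5}\right)\right) \left(-11446\right) = \left(20 - \left(5 - 14 \left(- \frac{1}{5}\right)\right)\right) \left(-11446\right) = \left(20 - \frac{39}{5}\right) \left(-11446\right) = \frac{61}{5} \left(-11446\right) = - \frac{698206}{5}$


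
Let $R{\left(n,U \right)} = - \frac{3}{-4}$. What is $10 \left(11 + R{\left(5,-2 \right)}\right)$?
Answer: $\frac{235}{2} \approx 117.5$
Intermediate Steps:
$R{\left(n,U \right)} = \frac{3}{4}$ ($R{\left(n,U \right)} = \left(-3\right) \left(- \frac{1}{4}\right) = \frac{3}{4}$)
$10 \left(11 + R{\left(5,-2 \right)}\right) = 10 \left(11 + \frac{3}{4}\right) = 10 \cdot \frac{47}{4} = \frac{235}{2}$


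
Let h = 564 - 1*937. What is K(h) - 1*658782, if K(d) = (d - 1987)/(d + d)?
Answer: -245724506/373 ≈ -6.5878e+5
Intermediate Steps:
h = -373 (h = 564 - 937 = -373)
K(d) = (-1987 + d)/(2*d) (K(d) = (-1987 + d)/((2*d)) = (-1987 + d)*(1/(2*d)) = (-1987 + d)/(2*d))
K(h) - 1*658782 = (½)*(-1987 - 373)/(-373) - 1*658782 = (½)*(-1/373)*(-2360) - 658782 = 1180/373 - 658782 = -245724506/373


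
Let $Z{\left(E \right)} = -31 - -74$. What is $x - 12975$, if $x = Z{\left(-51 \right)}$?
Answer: $-12932$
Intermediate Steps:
$Z{\left(E \right)} = 43$ ($Z{\left(E \right)} = -31 + 74 = 43$)
$x = 43$
$x - 12975 = 43 - 12975 = -12932$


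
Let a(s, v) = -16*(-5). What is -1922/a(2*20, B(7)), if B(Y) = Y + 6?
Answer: -961/40 ≈ -24.025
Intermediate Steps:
B(Y) = 6 + Y
a(s, v) = 80
-1922/a(2*20, B(7)) = -1922/80 = -1922*1/80 = -961/40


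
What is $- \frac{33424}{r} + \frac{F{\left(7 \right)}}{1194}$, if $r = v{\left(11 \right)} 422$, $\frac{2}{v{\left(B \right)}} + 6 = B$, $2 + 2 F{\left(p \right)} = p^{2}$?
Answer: $- \frac{99760723}{503868} \approx -197.99$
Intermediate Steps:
$F{\left(p \right)} = -1 + \frac{p^{2}}{2}$
$v{\left(B \right)} = \frac{2}{-6 + B}$
$r = \frac{844}{5}$ ($r = \frac{2}{-6 + 11} \cdot 422 = \frac{2}{5} \cdot 422 = \frac{844}{5} \approx 168.8$)
$- \frac{33424}{r} + \frac{F{\left(7 \right)}}{1194} = - \frac{33424}{\frac{844}{5}} + \frac{-1 + \frac{7^{2}}{2}}{1194} = \left(-33424\right) \frac{5}{844} + \left(-1 + \frac{1}{2} \cdot 49\right) \frac{1}{1194} = - \frac{41780}{211} + \left(-1 + \frac{49}{2}\right) \frac{1}{1194} = - \frac{41780}{211} + \frac{47}{2} \cdot \frac{1}{1194} = - \frac{41780}{211} + \frac{47}{2388} = - \frac{99760723}{503868}$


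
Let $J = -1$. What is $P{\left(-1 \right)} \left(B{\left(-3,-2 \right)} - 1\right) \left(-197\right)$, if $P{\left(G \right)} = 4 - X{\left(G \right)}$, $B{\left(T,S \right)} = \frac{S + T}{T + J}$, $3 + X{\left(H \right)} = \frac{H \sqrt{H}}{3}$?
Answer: $- \frac{1379}{4} - \frac{197 i}{12} \approx -344.75 - 16.417 i$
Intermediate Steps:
$X{\left(H \right)} = -3 + \frac{H^{\frac{3}{2}}}{3}$ ($X{\left(H \right)} = -3 + \frac{H \sqrt{H}}{3} = -3 + H^{\frac{3}{2}} \cdot \frac{1}{3} = -3 + \frac{H^{\frac{3}{2}}}{3}$)
$B{\left(T,S \right)} = \frac{S + T}{-1 + T}$ ($B{\left(T,S \right)} = \frac{S + T}{T - 1} = \frac{S + T}{-1 + T}$)
$P{\left(G \right)} = 7 - \frac{G^{\frac{3}{2}}}{3}$ ($P{\left(G \right)} = 4 - \left(-3 + \frac{G^{\frac{3}{2}}}{3}\right) = 7 - \frac{G^{\frac{3}{2}}}{3}$)
$P{\left(-1 \right)} \left(B{\left(-3,-2 \right)} - 1\right) \left(-197\right) = \left(7 - \frac{\left(-1\right)^{\frac{3}{2}}}{3}\right) \left(\frac{-2 - 3}{-1 - 3} - 1\right) \left(-197\right) = \left(7 - \frac{\left(-1\right) i}{3}\right) \left(\frac{1}{-4} \left(-5\right) - 1\right) \left(-197\right) = \left(7 + \frac{i}{3}\right) \left(\left(- \frac{1}{4}\right) \left(-5\right) - 1\right) \left(-197\right) = \left(7 + \frac{i}{3}\right) \left(\frac{5}{4} - 1\right) \left(-197\right) = \left(7 + \frac{i}{3}\right) \frac{1}{4} \left(-197\right) = \left(\frac{7}{4} + \frac{i}{12}\right) \left(-197\right) = - \frac{1379}{4} - \frac{197 i}{12}$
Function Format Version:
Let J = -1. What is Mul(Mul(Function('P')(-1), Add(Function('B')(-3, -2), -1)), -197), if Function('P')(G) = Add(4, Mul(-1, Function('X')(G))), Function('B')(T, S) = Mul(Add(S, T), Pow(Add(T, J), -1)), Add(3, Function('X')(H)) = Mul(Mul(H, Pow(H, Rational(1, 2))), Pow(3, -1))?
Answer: Add(Rational(-1379, 4), Mul(Rational(-197, 12), I)) ≈ Add(-344.75, Mul(-16.417, I))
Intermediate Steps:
Function('X')(H) = Add(-3, Mul(Rational(1, 3), Pow(H, Rational(3, 2)))) (Function('X')(H) = Add(-3, Mul(Mul(H, Pow(H, Rational(1, 2))), Pow(3, -1))) = Add(-3, Mul(Pow(H, Rational(3, 2)), Rational(1, 3))) = Add(-3, Mul(Rational(1, 3), Pow(H, Rational(3, 2)))))
Function('B')(T, S) = Mul(Pow(Add(-1, T), -1), Add(S, T)) (Function('B')(T, S) = Mul(Add(S, T), Pow(Add(T, -1), -1)) = Mul(Add(S, T), Pow(Add(-1, T), -1)) = Mul(Pow(Add(-1, T), -1), Add(S, T)))
Function('P')(G) = Add(7, Mul(Rational(-1, 3), Pow(G, Rational(3, 2)))) (Function('P')(G) = Add(4, Mul(-1, Add(-3, Mul(Rational(1, 3), Pow(G, Rational(3, 2)))))) = Add(4, Add(3, Mul(Rational(-1, 3), Pow(G, Rational(3, 2))))) = Add(7, Mul(Rational(-1, 3), Pow(G, Rational(3, 2)))))
Mul(Mul(Function('P')(-1), Add(Function('B')(-3, -2), -1)), -197) = Mul(Mul(Add(7, Mul(Rational(-1, 3), Pow(-1, Rational(3, 2)))), Add(Mul(Pow(Add(-1, -3), -1), Add(-2, -3)), -1)), -197) = Mul(Mul(Add(7, Mul(Rational(-1, 3), Mul(-1, I))), Add(Mul(Pow(-4, -1), -5), -1)), -197) = Mul(Mul(Add(7, Mul(Rational(1, 3), I)), Add(Mul(Rational(-1, 4), -5), -1)), -197) = Mul(Mul(Add(7, Mul(Rational(1, 3), I)), Add(Rational(5, 4), -1)), -197) = Mul(Mul(Add(7, Mul(Rational(1, 3), I)), Rational(1, 4)), -197) = Mul(Add(Rational(7, 4), Mul(Rational(1, 12), I)), -197) = Add(Rational(-1379, 4), Mul(Rational(-197, 12), I))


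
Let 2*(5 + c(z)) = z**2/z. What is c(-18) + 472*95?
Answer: 44826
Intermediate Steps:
c(z) = -5 + z/2 (c(z) = -5 + (z**2/z)/2 = -5 + z/2)
c(-18) + 472*95 = (-5 + (1/2)*(-18)) + 472*95 = (-5 - 9) + 44840 = -14 + 44840 = 44826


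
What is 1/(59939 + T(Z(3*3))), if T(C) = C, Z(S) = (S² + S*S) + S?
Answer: 1/60110 ≈ 1.6636e-5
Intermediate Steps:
Z(S) = S + 2*S² (Z(S) = (S² + S²) + S = 2*S² + S = S + 2*S²)
1/(59939 + T(Z(3*3))) = 1/(59939 + (3*3)*(1 + 2*(3*3))) = 1/(59939 + 9*(1 + 2*9)) = 1/(59939 + 9*(1 + 18)) = 1/(59939 + 9*19) = 1/(59939 + 171) = 1/60110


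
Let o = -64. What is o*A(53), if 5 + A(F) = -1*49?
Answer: 3456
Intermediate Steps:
A(F) = -54 (A(F) = -5 - 1*49 = -5 - 49 = -54)
o*A(53) = -64*(-54) = 3456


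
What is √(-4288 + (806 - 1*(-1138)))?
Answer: 2*I*√586 ≈ 48.415*I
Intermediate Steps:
√(-4288 + (806 - 1*(-1138))) = √(-4288 + (806 + 1138)) = √(-4288 + 1944) = √(-2344) = 2*I*√586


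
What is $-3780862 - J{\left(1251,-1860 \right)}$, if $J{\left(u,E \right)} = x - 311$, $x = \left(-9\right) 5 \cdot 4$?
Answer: $-3780371$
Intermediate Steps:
$x = -180$ ($x = \left(-45\right) 4 = -180$)
$J{\left(u,E \right)} = -491$ ($J{\left(u,E \right)} = -180 - 311 = -491$)
$-3780862 - J{\left(1251,-1860 \right)} = -3780862 - -491 = -3780862 + 491 = -3780371$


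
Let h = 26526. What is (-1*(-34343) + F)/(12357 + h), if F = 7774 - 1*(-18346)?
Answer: 4651/2991 ≈ 1.5550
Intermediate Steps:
F = 26120 (F = 7774 + 18346 = 26120)
(-1*(-34343) + F)/(12357 + h) = (-1*(-34343) + 26120)/(12357 + 26526) = (34343 + 26120)/38883 = 60463*(1/38883) = 4651/2991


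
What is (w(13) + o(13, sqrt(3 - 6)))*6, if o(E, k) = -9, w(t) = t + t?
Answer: 102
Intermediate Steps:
w(t) = 2*t
(w(13) + o(13, sqrt(3 - 6)))*6 = (2*13 - 9)*6 = (26 - 9)*6 = 17*6 = 102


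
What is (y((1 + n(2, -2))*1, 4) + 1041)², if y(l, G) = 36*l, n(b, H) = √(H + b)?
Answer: 1159929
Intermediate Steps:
(y((1 + n(2, -2))*1, 4) + 1041)² = (36*((1 + √(-2 + 2))*1) + 1041)² = (36*((1 + √0)*1) + 1041)² = (36*((1 + 0)*1) + 1041)² = (36*(1*1) + 1041)² = (36*1 + 1041)² = (36 + 1041)² = 1077² = 1159929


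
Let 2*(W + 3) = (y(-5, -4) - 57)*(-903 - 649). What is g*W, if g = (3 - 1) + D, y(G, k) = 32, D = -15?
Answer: -252161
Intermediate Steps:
W = 19397 (W = -3 + ((32 - 57)*(-903 - 649))/2 = -3 + (-25*(-1552))/2 = -3 + (½)*38800 = -3 + 19400 = 19397)
g = -13 (g = (3 - 1) - 15 = 2 - 15 = -13)
g*W = -13*19397 = -252161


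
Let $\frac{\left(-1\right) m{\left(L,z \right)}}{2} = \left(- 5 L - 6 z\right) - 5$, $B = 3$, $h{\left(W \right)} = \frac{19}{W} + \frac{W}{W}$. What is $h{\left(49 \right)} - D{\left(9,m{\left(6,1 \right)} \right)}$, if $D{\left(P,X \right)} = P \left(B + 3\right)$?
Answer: $- \frac{2578}{49} \approx -52.612$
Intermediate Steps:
$h{\left(W \right)} = 1 + \frac{19}{W}$ ($h{\left(W \right)} = \frac{19}{W} + 1 = 1 + \frac{19}{W}$)
$m{\left(L,z \right)} = 10 + 10 L + 12 z$ ($m{\left(L,z \right)} = - 2 \left(\left(- 5 L - 6 z\right) - 5\right) = - 2 \left(\left(- 6 z - 5 L\right) - 5\right) = - 2 \left(-5 - 6 z - 5 L\right) = 10 + 10 L + 12 z$)
$D{\left(P,X \right)} = 6 P$ ($D{\left(P,X \right)} = P \left(3 + 3\right) = P 6 = 6 P$)
$h{\left(49 \right)} - D{\left(9,m{\left(6,1 \right)} \right)} = \frac{19 + 49}{49} - 6 \cdot 9 = \frac{1}{49} \cdot 68 - 54 = \frac{68}{49} - 54 = - \frac{2578}{49}$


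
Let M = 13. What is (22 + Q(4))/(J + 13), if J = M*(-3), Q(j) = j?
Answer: -1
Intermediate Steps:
J = -39 (J = 13*(-3) = -39)
(22 + Q(4))/(J + 13) = (22 + 4)/(-39 + 13) = 26/(-26) = 26*(-1/26) = -1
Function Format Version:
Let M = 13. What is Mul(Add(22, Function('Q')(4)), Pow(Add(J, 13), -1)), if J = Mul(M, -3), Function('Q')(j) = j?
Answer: -1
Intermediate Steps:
J = -39 (J = Mul(13, -3) = -39)
Mul(Add(22, Function('Q')(4)), Pow(Add(J, 13), -1)) = Mul(Add(22, 4), Pow(Add(-39, 13), -1)) = Mul(26, Pow(-26, -1)) = Mul(26, Rational(-1, 26)) = -1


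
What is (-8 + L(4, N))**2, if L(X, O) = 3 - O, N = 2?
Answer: 49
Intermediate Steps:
(-8 + L(4, N))**2 = (-8 + (3 - 1*2))**2 = (-8 + (3 - 2))**2 = (-8 + 1)**2 = (-7)**2 = 49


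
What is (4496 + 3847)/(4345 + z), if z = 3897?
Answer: 8343/8242 ≈ 1.0123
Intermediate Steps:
(4496 + 3847)/(4345 + z) = (4496 + 3847)/(4345 + 3897) = 8343/8242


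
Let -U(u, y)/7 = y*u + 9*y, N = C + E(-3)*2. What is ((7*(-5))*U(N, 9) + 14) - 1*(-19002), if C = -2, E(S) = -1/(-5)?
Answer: 35333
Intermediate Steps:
E(S) = ⅕ (E(S) = -1*(-⅕) = ⅕)
N = -8/5 (N = -2 + (⅕)*2 = -2 + ⅖ = -8/5 ≈ -1.6000)
U(u, y) = -63*y - 7*u*y (U(u, y) = -7*(y*u + 9*y) = -7*(u*y + 9*y) = -7*(9*y + u*y) = -63*y - 7*u*y)
((7*(-5))*U(N, 9) + 14) - 1*(-19002) = ((7*(-5))*(-7*9*(9 - 8/5)) + 14) - 1*(-19002) = (-(-245)*9*37/5 + 14) + 19002 = (-35*(-2331/5) + 14) + 19002 = (16317 + 14) + 19002 = 16331 + 19002 = 35333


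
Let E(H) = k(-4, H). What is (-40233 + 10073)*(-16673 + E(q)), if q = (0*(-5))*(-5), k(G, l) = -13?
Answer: 503249760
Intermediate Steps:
q = 0 (q = 0*(-5) = 0)
E(H) = -13
(-40233 + 10073)*(-16673 + E(q)) = (-40233 + 10073)*(-16673 - 13) = -30160*(-16686) = 503249760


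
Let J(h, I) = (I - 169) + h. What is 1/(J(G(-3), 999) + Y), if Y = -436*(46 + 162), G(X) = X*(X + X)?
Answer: -1/89840 ≈ -1.1131e-5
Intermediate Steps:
G(X) = 2*X² (G(X) = X*(2*X) = 2*X²)
Y = -90688 (Y = -436*208 = -90688)
J(h, I) = -169 + I + h (J(h, I) = (-169 + I) + h = -169 + I + h)
1/(J(G(-3), 999) + Y) = 1/((-169 + 999 + 2*(-3)²) - 90688) = 1/((-169 + 999 + 2*9) - 90688) = 1/((-169 + 999 + 18) - 90688) = 1/(848 - 90688) = 1/(-89840) = -1/89840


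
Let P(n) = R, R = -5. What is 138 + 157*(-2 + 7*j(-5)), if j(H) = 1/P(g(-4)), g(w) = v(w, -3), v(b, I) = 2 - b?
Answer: -1979/5 ≈ -395.80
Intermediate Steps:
g(w) = 2 - w
P(n) = -5
j(H) = -1/5 (j(H) = 1/(-5) = -1/5)
138 + 157*(-2 + 7*j(-5)) = 138 + 157*(-2 + 7*(-1/5)) = 138 + 157*(-2 - 7/5) = 138 + 157*(-17/5) = 138 - 2669/5 = -1979/5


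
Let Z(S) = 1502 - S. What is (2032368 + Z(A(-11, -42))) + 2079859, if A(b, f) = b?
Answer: 4113740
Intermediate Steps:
(2032368 + Z(A(-11, -42))) + 2079859 = (2032368 + (1502 - 1*(-11))) + 2079859 = (2032368 + (1502 + 11)) + 2079859 = (2032368 + 1513) + 2079859 = 2033881 + 2079859 = 4113740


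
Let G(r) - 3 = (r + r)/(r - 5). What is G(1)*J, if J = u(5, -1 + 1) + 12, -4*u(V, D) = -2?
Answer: 125/4 ≈ 31.250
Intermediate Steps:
u(V, D) = 1/2 (u(V, D) = -1/4*(-2) = 1/2)
G(r) = 3 + 2*r/(-5 + r) (G(r) = 3 + (r + r)/(r - 5) = 3 + (2*r)/(-5 + r) = 3 + 2*r/(-5 + r))
J = 25/2 (J = 1/2 + 12 = 25/2 ≈ 12.500)
G(1)*J = (5*(-3 + 1)/(-5 + 1))*(25/2) = (5*(-2)/(-4))*(25/2) = (5*(-1/4)*(-2))*(25/2) = (5/2)*(25/2) = 125/4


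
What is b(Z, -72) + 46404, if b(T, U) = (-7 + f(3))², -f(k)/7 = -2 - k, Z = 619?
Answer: 47188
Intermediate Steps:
f(k) = 14 + 7*k (f(k) = -7*(-2 - k) = 14 + 7*k)
b(T, U) = 784 (b(T, U) = (-7 + (14 + 7*3))² = (-7 + (14 + 21))² = (-7 + 35)² = 28² = 784)
b(Z, -72) + 46404 = 784 + 46404 = 47188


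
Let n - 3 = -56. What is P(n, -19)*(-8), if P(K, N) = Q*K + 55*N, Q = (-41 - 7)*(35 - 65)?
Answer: 618920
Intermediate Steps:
n = -53 (n = 3 - 56 = -53)
Q = 1440 (Q = -48*(-30) = 1440)
P(K, N) = 55*N + 1440*K (P(K, N) = 1440*K + 55*N = 55*N + 1440*K)
P(n, -19)*(-8) = (55*(-19) + 1440*(-53))*(-8) = (-1045 - 76320)*(-8) = -77365*(-8) = 618920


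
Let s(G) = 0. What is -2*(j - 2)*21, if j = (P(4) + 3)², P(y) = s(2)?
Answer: -294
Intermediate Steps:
P(y) = 0
j = 9 (j = (0 + 3)² = 3² = 9)
-2*(j - 2)*21 = -2*(9 - 2)*21 = -14*21 = -2*147 = -294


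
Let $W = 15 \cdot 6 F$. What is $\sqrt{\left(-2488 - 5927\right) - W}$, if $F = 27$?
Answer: $3 i \sqrt{1205} \approx 104.14 i$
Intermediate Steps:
$W = 2430$ ($W = 15 \cdot 6 \cdot 27 = 90 \cdot 27 = 2430$)
$\sqrt{\left(-2488 - 5927\right) - W} = \sqrt{\left(-2488 - 5927\right) - 2430} = \sqrt{-8415 - 2430} = \sqrt{-10845} = 3 i \sqrt{1205}$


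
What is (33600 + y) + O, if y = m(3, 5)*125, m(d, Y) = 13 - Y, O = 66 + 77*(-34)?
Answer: 32048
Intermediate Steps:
O = -2552 (O = 66 - 2618 = -2552)
y = 1000 (y = (13 - 1*5)*125 = (13 - 5)*125 = 8*125 = 1000)
(33600 + y) + O = (33600 + 1000) - 2552 = 34600 - 2552 = 32048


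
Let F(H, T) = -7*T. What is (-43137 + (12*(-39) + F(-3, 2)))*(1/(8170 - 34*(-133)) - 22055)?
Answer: 12209920291521/12692 ≈ 9.6202e+8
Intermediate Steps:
(-43137 + (12*(-39) + F(-3, 2)))*(1/(8170 - 34*(-133)) - 22055) = (-43137 + (12*(-39) - 7*2))*(1/(8170 - 34*(-133)) - 22055) = (-43137 + (-468 - 14))*(1/(8170 + 4522) - 22055) = (-43137 - 482)*(1/12692 - 22055) = -43619*(1/12692 - 22055) = -43619*(-279922059/12692) = 12209920291521/12692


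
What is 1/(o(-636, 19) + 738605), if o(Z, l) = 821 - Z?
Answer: 1/740062 ≈ 1.3512e-6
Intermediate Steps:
1/(o(-636, 19) + 738605) = 1/((821 - 1*(-636)) + 738605) = 1/((821 + 636) + 738605) = 1/(1457 + 738605) = 1/740062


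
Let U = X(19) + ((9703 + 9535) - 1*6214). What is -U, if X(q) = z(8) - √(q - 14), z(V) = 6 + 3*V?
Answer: -13054 + √5 ≈ -13052.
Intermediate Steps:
X(q) = 30 - √(-14 + q) (X(q) = (6 + 3*8) - √(q - 14) = (6 + 24) - √(-14 + q) = 30 - √(-14 + q))
U = 13054 - √5 (U = (30 - √(-14 + 19)) + ((9703 + 9535) - 1*6214) = (30 - √5) + (19238 - 6214) = (30 - √5) + 13024 = 13054 - √5 ≈ 13052.)
-U = -(13054 - √5) = -13054 + √5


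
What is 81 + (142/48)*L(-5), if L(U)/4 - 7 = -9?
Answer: 172/3 ≈ 57.333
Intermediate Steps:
L(U) = -8 (L(U) = 28 + 4*(-9) = 28 - 36 = -8)
81 + (142/48)*L(-5) = 81 + (142/48)*(-8) = 81 + (142*(1/48))*(-8) = 81 + (71/24)*(-8) = 81 - 71/3 = 172/3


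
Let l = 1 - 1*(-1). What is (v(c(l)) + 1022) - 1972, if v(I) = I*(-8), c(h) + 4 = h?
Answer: -934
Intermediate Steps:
l = 2 (l = 1 + 1 = 2)
c(h) = -4 + h
v(I) = -8*I
(v(c(l)) + 1022) - 1972 = (-8*(-4 + 2) + 1022) - 1972 = (-8*(-2) + 1022) - 1972 = (16 + 1022) - 1972 = 1038 - 1972 = -934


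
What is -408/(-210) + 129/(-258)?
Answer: 101/70 ≈ 1.4429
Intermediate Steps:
-408/(-210) + 129/(-258) = -408*(-1/210) + 129*(-1/258) = 68/35 - ½ = 101/70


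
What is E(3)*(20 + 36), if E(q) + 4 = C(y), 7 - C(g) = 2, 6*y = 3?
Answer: 56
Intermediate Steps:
y = ½ (y = (⅙)*3 = ½ ≈ 0.50000)
C(g) = 5 (C(g) = 7 - 1*2 = 7 - 2 = 5)
E(q) = 1 (E(q) = -4 + 5 = 1)
E(3)*(20 + 36) = 1*(20 + 36) = 1*56 = 56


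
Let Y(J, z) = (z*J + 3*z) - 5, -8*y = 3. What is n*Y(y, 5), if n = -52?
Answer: -845/2 ≈ -422.50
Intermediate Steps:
y = -3/8 (y = -1/8*3 = -3/8 ≈ -0.37500)
Y(J, z) = -5 + 3*z + J*z (Y(J, z) = (J*z + 3*z) - 5 = (3*z + J*z) - 5 = -5 + 3*z + J*z)
n*Y(y, 5) = -52*(-5 + 3*5 - 3/8*5) = -52*(-5 + 15 - 15/8) = -52*65/8 = -845/2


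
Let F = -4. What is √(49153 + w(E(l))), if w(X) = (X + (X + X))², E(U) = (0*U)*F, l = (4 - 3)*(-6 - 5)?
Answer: √49153 ≈ 221.70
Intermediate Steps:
l = -11 (l = 1*(-11) = -11)
E(U) = 0 (E(U) = (0*U)*(-4) = 0*(-4) = 0)
w(X) = 9*X² (w(X) = (X + 2*X)² = (3*X)² = 9*X²)
√(49153 + w(E(l))) = √(49153 + 9*0²) = √(49153 + 9*0) = √(49153 + 0) = √49153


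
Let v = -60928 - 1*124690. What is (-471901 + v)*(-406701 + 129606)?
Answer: 182195227305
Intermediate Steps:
v = -185618 (v = -60928 - 124690 = -185618)
(-471901 + v)*(-406701 + 129606) = (-471901 - 185618)*(-406701 + 129606) = -657519*(-277095) = 182195227305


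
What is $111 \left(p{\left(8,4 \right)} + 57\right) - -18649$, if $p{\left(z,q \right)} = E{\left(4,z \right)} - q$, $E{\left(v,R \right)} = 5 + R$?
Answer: $25975$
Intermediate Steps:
$p{\left(z,q \right)} = 5 + z - q$ ($p{\left(z,q \right)} = \left(5 + z\right) - q = 5 + z - q$)
$111 \left(p{\left(8,4 \right)} + 57\right) - -18649 = 111 \left(\left(5 + 8 - 4\right) + 57\right) - -18649 = 111 \left(\left(5 + 8 - 4\right) + 57\right) + 18649 = 111 \left(9 + 57\right) + 18649 = 111 \cdot 66 + 18649 = 7326 + 18649 = 25975$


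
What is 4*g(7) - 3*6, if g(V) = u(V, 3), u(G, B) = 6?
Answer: 6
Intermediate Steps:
g(V) = 6
4*g(7) - 3*6 = 4*6 - 3*6 = 24 - 18 = 6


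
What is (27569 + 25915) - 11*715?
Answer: 45619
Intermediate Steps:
(27569 + 25915) - 11*715 = 53484 - 7865 = 45619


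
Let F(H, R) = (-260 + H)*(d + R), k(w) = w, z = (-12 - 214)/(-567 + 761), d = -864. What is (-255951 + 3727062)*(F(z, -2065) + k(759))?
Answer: 257813228991780/97 ≈ 2.6579e+12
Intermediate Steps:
z = -113/97 (z = -226/194 = -226*1/194 = -113/97 ≈ -1.1649)
F(H, R) = (-864 + R)*(-260 + H) (F(H, R) = (-260 + H)*(-864 + R) = (-864 + R)*(-260 + H))
(-255951 + 3727062)*(F(z, -2065) + k(759)) = (-255951 + 3727062)*((224640 - 864*(-113/97) - 260*(-2065) - 113/97*(-2065)) + 759) = 3471111*((224640 + 97632/97 + 536900 + 233345/97) + 759) = 3471111*(74200357/97 + 759) = 3471111*(74273980/97) = 257813228991780/97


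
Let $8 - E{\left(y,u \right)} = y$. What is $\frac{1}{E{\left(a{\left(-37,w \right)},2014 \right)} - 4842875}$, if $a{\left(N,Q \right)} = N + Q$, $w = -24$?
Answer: $- \frac{1}{4842806} \approx -2.0649 \cdot 10^{-7}$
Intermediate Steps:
$E{\left(y,u \right)} = 8 - y$
$\frac{1}{E{\left(a{\left(-37,w \right)},2014 \right)} - 4842875} = \frac{1}{\left(8 - \left(-37 - 24\right)\right) - 4842875} = \frac{1}{\left(8 - -61\right) - 4842875} = \frac{1}{\left(8 + 61\right) - 4842875} = \frac{1}{69 - 4842875} = \frac{1}{-4842806} = - \frac{1}{4842806}$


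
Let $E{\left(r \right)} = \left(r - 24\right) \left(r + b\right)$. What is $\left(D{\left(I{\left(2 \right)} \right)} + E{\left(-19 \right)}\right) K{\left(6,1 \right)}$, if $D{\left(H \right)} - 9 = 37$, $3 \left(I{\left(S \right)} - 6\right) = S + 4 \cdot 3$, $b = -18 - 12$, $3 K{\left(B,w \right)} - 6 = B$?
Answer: $8612$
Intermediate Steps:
$K{\left(B,w \right)} = 2 + \frac{B}{3}$
$b = -30$ ($b = -18 - 12 = -30$)
$I{\left(S \right)} = 10 + \frac{S}{3}$ ($I{\left(S \right)} = 6 + \frac{S + 4 \cdot 3}{3} = 6 + \frac{S + 12}{3} = 6 + \frac{12 + S}{3} = 6 + \left(4 + \frac{S}{3}\right) = 10 + \frac{S}{3}$)
$D{\left(H \right)} = 46$ ($D{\left(H \right)} = 9 + 37 = 46$)
$E{\left(r \right)} = \left(-30 + r\right) \left(-24 + r\right)$ ($E{\left(r \right)} = \left(r - 24\right) \left(r - 30\right) = \left(-24 + r\right) \left(-30 + r\right) = \left(-30 + r\right) \left(-24 + r\right)$)
$\left(D{\left(I{\left(2 \right)} \right)} + E{\left(-19 \right)}\right) K{\left(6,1 \right)} = \left(46 + \left(720 + \left(-19\right)^{2} - -1026\right)\right) \left(2 + \frac{1}{3} \cdot 6\right) = \left(46 + \left(720 + 361 + 1026\right)\right) \left(2 + 2\right) = \left(46 + 2107\right) 4 = 2153 \cdot 4 = 8612$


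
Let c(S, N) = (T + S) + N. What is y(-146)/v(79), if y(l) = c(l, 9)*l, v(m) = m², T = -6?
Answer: 20878/6241 ≈ 3.3453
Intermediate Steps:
c(S, N) = -6 + N + S (c(S, N) = (-6 + S) + N = -6 + N + S)
y(l) = l*(3 + l) (y(l) = (-6 + 9 + l)*l = (3 + l)*l = l*(3 + l))
y(-146)/v(79) = (-146*(3 - 146))/(79²) = -146*(-143)/6241 = 20878*(1/6241) = 20878/6241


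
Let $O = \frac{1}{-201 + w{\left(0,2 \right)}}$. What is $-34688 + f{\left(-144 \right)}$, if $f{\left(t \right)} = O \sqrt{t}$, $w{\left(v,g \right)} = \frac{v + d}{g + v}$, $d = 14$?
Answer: $-34688 - \frac{6 i}{97} \approx -34688.0 - 0.061856 i$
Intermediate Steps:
$w{\left(v,g \right)} = \frac{14 + v}{g + v}$ ($w{\left(v,g \right)} = \frac{v + 14}{g + v} = \frac{14 + v}{g + v}$)
$O = - \frac{1}{194}$ ($O = \frac{1}{-201 + \frac{14 + 0}{2 + 0}} = \frac{1}{-201 + \frac{1}{2} \cdot 14} = \frac{1}{-201 + 7} = \frac{1}{-194} = - \frac{1}{194} \approx -0.0051546$)
$f{\left(t \right)} = - \frac{\sqrt{t}}{194}$
$-34688 + f{\left(-144 \right)} = -34688 - \frac{\sqrt{-144}}{194} = -34688 - \frac{12 i}{194} = -34688 - \frac{6 i}{97}$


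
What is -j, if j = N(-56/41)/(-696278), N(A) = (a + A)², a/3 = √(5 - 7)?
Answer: (56 - 123*I*√2)²/1170443318 ≈ -2.3172e-5 - 1.6645e-5*I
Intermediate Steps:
a = 3*I*√2 (a = 3*√(5 - 7) = 3*√(-2) = 3*(I*√2) = 3*I*√2 ≈ 4.2426*I)
N(A) = (A + 3*I*√2)² (N(A) = (3*I*√2 + A)² = (A + 3*I*√2)²)
j = -(-56/41 + 3*I*√2)²/696278 (j = (-56/41 + 3*I*√2)²/(-696278) = (-56*1/41 + 3*I*√2)²*(-1/696278) = (-56/41 + 3*I*√2)²*(-1/696278) = -(-56/41 + 3*I*√2)²/696278 ≈ 2.3172e-5 + 1.6645e-5*I)
-j = -(13561/585221659 + 168*I*√2/14273699) = -13561/585221659 - 168*I*√2/14273699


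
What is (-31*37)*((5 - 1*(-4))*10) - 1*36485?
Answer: -139715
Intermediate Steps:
(-31*37)*((5 - 1*(-4))*10) - 1*36485 = -1147*(5 + 4)*10 - 36485 = -10323*10 - 36485 = -1147*90 - 36485 = -103230 - 36485 = -139715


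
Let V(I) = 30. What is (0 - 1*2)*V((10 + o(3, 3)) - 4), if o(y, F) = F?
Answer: -60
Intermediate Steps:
(0 - 1*2)*V((10 + o(3, 3)) - 4) = (0 - 1*2)*30 = (0 - 2)*30 = -2*30 = -60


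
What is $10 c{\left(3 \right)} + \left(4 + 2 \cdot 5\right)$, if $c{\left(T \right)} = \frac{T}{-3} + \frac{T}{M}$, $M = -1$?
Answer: $-26$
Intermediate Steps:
$c{\left(T \right)} = - \frac{4 T}{3}$ ($c{\left(T \right)} = \frac{T}{-3} + \frac{T}{-1} = T \left(- \frac{1}{3}\right) + T \left(-1\right) = - \frac{T}{3} - T = - \frac{4 T}{3}$)
$10 c{\left(3 \right)} + \left(4 + 2 \cdot 5\right) = 10 \left(\left(- \frac{4}{3}\right) 3\right) + \left(4 + 2 \cdot 5\right) = 10 \left(-4\right) + \left(4 + 10\right) = -40 + 14 = -26$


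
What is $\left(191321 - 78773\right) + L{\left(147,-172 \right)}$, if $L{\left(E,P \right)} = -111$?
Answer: $112437$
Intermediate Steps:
$\left(191321 - 78773\right) + L{\left(147,-172 \right)} = \left(191321 - 78773\right) - 111 = 112548 - 111 = 112437$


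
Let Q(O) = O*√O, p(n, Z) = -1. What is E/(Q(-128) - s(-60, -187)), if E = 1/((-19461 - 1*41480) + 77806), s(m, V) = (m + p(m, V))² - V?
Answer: I/(67460*(-977*I + 256*√2)) ≈ -1.3341e-8 + 4.9435e-9*I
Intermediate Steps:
Q(O) = O^(3/2)
s(m, V) = (-1 + m)² - V (s(m, V) = (m - 1)² - V = (-1 + m)² - V)
E = 1/16865 (E = 1/((-19461 - 41480) + 77806) = 1/(-60941 + 77806) = 1/16865 ≈ 5.9294e-5)
E/(Q(-128) - s(-60, -187)) = 1/(16865*((-128)^(3/2) - ((-1 - 60)² - 1*(-187)))) = 1/(16865*(-1024*I*√2 - ((-61)² + 187))) = 1/(16865*(-1024*I*√2 - (3721 + 187))) = 1/(16865*(-1024*I*√2 - 1*3908)) = 1/(16865*(-1024*I*√2 - 3908)) = 1/(16865*(-3908 - 1024*I*√2))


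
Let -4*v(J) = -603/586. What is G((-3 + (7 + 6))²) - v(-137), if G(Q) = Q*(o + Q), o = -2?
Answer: 22970597/2344 ≈ 9799.8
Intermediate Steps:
v(J) = 603/2344 (v(J) = -(-603)/(4*586) = -¼*(-603/586) = 603/2344)
G(Q) = Q*(-2 + Q)
G((-3 + (7 + 6))²) - v(-137) = (-3 + (7 + 6))²*(-2 + (-3 + (7 + 6))²) - 1*603/2344 = (-3 + 13)²*(-2 + (-3 + 13)²) - 603/2344 = 10²*(-2 + 10²) - 603/2344 = 100*(-2 + 100) - 603/2344 = 100*98 - 603/2344 = 9800 - 603/2344 = 22970597/2344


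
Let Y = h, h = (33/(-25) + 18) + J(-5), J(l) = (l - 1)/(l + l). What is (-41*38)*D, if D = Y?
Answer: -673056/25 ≈ -26922.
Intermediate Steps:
J(l) = (-1 + l)/(2*l) (J(l) = (-1 + l)/((2*l)) = (-1 + l)*(1/(2*l)) = (-1 + l)/(2*l))
h = 432/25 (h = (33/(-25) + 18) + (1/2)*(-1 - 5)/(-5) = (33*(-1/25) + 18) + (1/2)*(-1/5)*(-6) = (-33/25 + 18) + 3/5 = 417/25 + 3/5 = 432/25 ≈ 17.280)
Y = 432/25 ≈ 17.280
D = 432/25 ≈ 17.280
(-41*38)*D = -41*38*(432/25) = -1558*432/25 = -673056/25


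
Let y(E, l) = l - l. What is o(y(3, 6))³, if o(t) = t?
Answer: 0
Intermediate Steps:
y(E, l) = 0
o(y(3, 6))³ = 0³ = 0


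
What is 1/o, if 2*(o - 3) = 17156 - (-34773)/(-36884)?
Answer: 73768/632968435 ≈ 0.00011654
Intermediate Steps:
o = 632968435/73768 (o = 3 + (17156 - (-34773)/(-36884))/2 = 3 + (17156 - (-34773)*(-1)/36884)/2 = 3 + (17156 - 1*34773/36884)/2 = 3 + (17156 - 34773/36884)/2 = 3 + (½)*(632747131/36884) = 3 + 632747131/73768 = 632968435/73768 ≈ 8580.5)
1/o = 1/(632968435/73768) = 73768/632968435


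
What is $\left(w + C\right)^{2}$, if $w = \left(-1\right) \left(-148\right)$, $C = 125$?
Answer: $74529$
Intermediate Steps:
$w = 148$
$\left(w + C\right)^{2} = \left(148 + 125\right)^{2} = 273^{2} = 74529$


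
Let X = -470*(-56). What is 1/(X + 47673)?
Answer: 1/73993 ≈ 1.3515e-5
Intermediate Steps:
X = 26320
1/(X + 47673) = 1/(26320 + 47673) = 1/73993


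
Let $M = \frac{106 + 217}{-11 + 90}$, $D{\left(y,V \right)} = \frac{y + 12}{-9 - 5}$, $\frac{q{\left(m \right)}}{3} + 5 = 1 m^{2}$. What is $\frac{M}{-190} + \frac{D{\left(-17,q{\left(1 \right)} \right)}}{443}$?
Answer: $- \frac{25371}{1224895} \approx -0.020713$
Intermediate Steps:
$q{\left(m \right)} = -15 + 3 m^{2}$ ($q{\left(m \right)} = -15 + 3 \cdot 1 m^{2} = -15 + 3 m^{2}$)
$D{\left(y,V \right)} = - \frac{6}{7} - \frac{y}{14}$ ($D{\left(y,V \right)} = \frac{12 + y}{-14} = \left(12 + y\right) \left(- \frac{1}{14}\right) = - \frac{6}{7} - \frac{y}{14}$)
$M = \frac{323}{79} \approx 4.0886$
$\frac{M}{-190} + \frac{D{\left(-17,q{\left(1 \right)} \right)}}{443} = \frac{323}{79 \left(-190\right)} + \frac{- \frac{6}{7} - - \frac{17}{14}}{443} = \frac{323}{79} \left(- \frac{1}{190}\right) + \left(- \frac{6}{7} + \frac{17}{14}\right) \frac{1}{443} = - \frac{17}{790} + \frac{5}{14} \cdot \frac{1}{443} = - \frac{17}{790} + \frac{5}{6202} = - \frac{25371}{1224895}$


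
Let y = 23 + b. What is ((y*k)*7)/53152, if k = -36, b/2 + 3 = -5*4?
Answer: 1449/13288 ≈ 0.10905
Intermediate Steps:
b = -46 (b = -6 + 2*(-5*4) = -6 + 2*(-20) = -6 - 40 = -46)
y = -23 (y = 23 - 46 = -23)
((y*k)*7)/53152 = (-23*(-36)*7)/53152 = (828*7)*(1/53152) = 5796*(1/53152) = 1449/13288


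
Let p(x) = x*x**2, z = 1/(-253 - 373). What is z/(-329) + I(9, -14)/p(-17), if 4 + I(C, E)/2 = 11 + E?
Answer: 2888269/1011852002 ≈ 0.0028544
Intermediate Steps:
I(C, E) = 14 + 2*E (I(C, E) = -8 + 2*(11 + E) = -8 + (22 + 2*E) = 14 + 2*E)
z = -1/626 (z = 1/(-626) = -1/626 ≈ -0.0015974)
p(x) = x**3
z/(-329) + I(9, -14)/p(-17) = -1/626/(-329) + (14 + 2*(-14))/((-17)**3) = -1/626*(-1/329) + (14 - 28)/(-4913) = 1/205954 - 14*(-1/4913) = 1/205954 + 14/4913 = 2888269/1011852002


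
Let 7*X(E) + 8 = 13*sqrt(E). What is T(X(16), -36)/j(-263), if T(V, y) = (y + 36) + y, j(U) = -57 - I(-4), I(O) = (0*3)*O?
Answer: 12/19 ≈ 0.63158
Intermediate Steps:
I(O) = 0 (I(O) = 0*O = 0)
X(E) = -8/7 + 13*sqrt(E)/7 (X(E) = -8/7 + (13*sqrt(E))/7 = -8/7 + 13*sqrt(E)/7)
j(U) = -57 (j(U) = -57 - 1*0 = -57 + 0 = -57)
T(V, y) = 36 + 2*y (T(V, y) = (36 + y) + y = 36 + 2*y)
T(X(16), -36)/j(-263) = (36 + 2*(-36))/(-57) = (36 - 72)*(-1/57) = -36*(-1/57) = 12/19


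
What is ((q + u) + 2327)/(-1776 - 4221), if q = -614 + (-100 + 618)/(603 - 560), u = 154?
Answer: -26933/85957 ≈ -0.31333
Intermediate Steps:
q = -25884/43 (q = -614 + 518/43 = -25884/43 ≈ -601.95)
((q + u) + 2327)/(-1776 - 4221) = ((-25884/43 + 154) + 2327)/(-1776 - 4221) = (-19262/43 + 2327)/(-5997) = (80799/43)*(-1/5997) = -26933/85957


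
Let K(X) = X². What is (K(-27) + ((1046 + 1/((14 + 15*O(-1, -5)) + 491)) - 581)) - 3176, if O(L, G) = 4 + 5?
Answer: -1268479/640 ≈ -1982.0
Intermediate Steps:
O(L, G) = 9
(K(-27) + ((1046 + 1/((14 + 15*O(-1, -5)) + 491)) - 581)) - 3176 = ((-27)² + ((1046 + 1/((14 + 15*9) + 491)) - 581)) - 3176 = (729 + ((1046 + 1/((14 + 135) + 491)) - 581)) - 3176 = (729 + ((1046 + 1/(149 + 491)) - 581)) - 3176 = (729 + ((1046 + 1/640) - 581)) - 3176 = (729 + (669441/640 - 581)) - 3176 = (729 + 297601/640) - 3176 = 764161/640 - 3176 = -1268479/640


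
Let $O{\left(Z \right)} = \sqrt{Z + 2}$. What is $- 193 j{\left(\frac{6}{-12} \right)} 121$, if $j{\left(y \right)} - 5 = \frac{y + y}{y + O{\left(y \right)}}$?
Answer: $- \frac{537119}{5} + \frac{46706 \sqrt{6}}{5} \approx -84543.0$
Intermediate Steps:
$O{\left(Z \right)} = \sqrt{2 + Z}$
$j{\left(y \right)} = 5 + \frac{2 y}{y + \sqrt{2 + y}}$ ($j{\left(y \right)} = 5 + \frac{y + y}{y + \sqrt{2 + y}} = 5 + \frac{2 y}{y + \sqrt{2 + y}}$)
$- 193 j{\left(\frac{6}{-12} \right)} 121 = - 193 \frac{5 \sqrt{2 + \frac{6}{-12}} + 7 \frac{6}{-12}}{\frac{6}{-12} + \sqrt{2 + \frac{6}{-12}}} \cdot 121 = - 193 \frac{5 \sqrt{2 + 6 \left(- \frac{1}{12}\right)} + 7 \cdot 6 \left(- \frac{1}{12}\right)}{6 \left(- \frac{1}{12}\right) + \sqrt{2 + 6 \left(- \frac{1}{12}\right)}} 121 = - 193 \frac{5 \sqrt{2 - \frac{1}{2}} + 7 \left(- \frac{1}{2}\right)}{- \frac{1}{2} + \sqrt{2 - \frac{1}{2}}} \cdot 121 = - 193 \frac{5 \sqrt{\frac{3}{2}} - \frac{7}{2}}{- \frac{1}{2} + \sqrt{\frac{3}{2}}} \cdot 121 = - 193 \frac{5 \frac{\sqrt{6}}{2} - \frac{7}{2}}{- \frac{1}{2} + \frac{\sqrt{6}}{2}} \cdot 121 = - 193 \frac{\frac{5 \sqrt{6}}{2} - \frac{7}{2}}{- \frac{1}{2} + \frac{\sqrt{6}}{2}} \cdot 121 = - 193 \frac{- \frac{7}{2} + \frac{5 \sqrt{6}}{2}}{- \frac{1}{2} + \frac{\sqrt{6}}{2}} \cdot 121 = - \frac{193 \left(- \frac{7}{2} + \frac{5 \sqrt{6}}{2}\right)}{- \frac{1}{2} + \frac{\sqrt{6}}{2}} \cdot 121 = - \frac{23353 \left(- \frac{7}{2} + \frac{5 \sqrt{6}}{2}\right)}{- \frac{1}{2} + \frac{\sqrt{6}}{2}}$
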